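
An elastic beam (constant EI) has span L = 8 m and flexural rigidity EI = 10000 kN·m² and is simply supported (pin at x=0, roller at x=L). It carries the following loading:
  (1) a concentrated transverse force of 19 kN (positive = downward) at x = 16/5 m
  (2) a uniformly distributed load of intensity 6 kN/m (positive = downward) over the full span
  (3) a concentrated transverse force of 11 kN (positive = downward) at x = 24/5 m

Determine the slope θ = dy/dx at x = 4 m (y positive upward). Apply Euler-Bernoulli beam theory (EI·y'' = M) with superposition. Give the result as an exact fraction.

Load 1 — point force P=19 kN at a=16/5 m (b=L-a=24/5):
  θ_1 = -Pa(2L²-6Lx+3x²+a²)/(6LEI)  [x>a] = -19·(16/5)·(2·8²-6·8·4+3·4²+(16/5)²)/(6·8·10000) = 57/78125 rad
Load 2 — uniform load w=6 kN/m over full span:
  θ_2 = -w(L³-6Lx²+4x³)/(24EI) = -6·(8³-6·8·4²+4·4³)/(24·10000) = 0 rad
Load 3 — point force P=11 kN at a=24/5 m (b=L-a=16/5):
  θ_3 = -Pb(L²-b²-3x²)/(6LEI)  [x≤a] = -11·(16/5)·(8²-(16/5)²-3·4²)/(6·8·10000) = -33/78125 rad
Superposition: θ = Σ θ_i = 24/78125 rad ≈ 0.000307 rad

θ(4) = 24/78125 rad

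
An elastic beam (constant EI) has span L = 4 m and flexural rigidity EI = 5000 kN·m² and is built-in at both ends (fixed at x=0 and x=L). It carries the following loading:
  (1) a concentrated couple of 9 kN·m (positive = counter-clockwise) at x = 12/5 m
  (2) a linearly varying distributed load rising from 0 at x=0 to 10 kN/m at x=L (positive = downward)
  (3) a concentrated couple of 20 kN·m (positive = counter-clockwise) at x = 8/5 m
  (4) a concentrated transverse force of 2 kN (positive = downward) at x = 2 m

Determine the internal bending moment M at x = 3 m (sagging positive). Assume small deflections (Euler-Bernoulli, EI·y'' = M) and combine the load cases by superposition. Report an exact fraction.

Load 1 — applied couple M₀=9 kN·m at a=12/5 m (b=L-a=8/5):
  M_1 = R_Ax - M_A - M₀  [x>a] with R_A=81/25, M_A=72/25 = (81/25)·3 - (72/25) - 9 = -54/25 kN·m
Load 2 — triangular load w₀=10 kN/m (0→w₀ over full span):
  M_2 = 3w₀Lx/20 - w₀L²/30 - w₀x³/(6L) = 3·10·4·3/20 - 10·4²/30 - 10·3³/(6·4) = 17/12 kN·m
Load 3 — applied couple M₀=20 kN·m at a=8/5 m (b=L-a=12/5):
  M_3 = R_Ax - M_A - M₀  [x>a] with R_A=36/5, M_A=12/5 = (36/5)·3 - (12/5) - 20 = -4/5 kN·m
Load 4 — point force P=2 kN at a=2 m (b=L-a=2):
  M_4 = Pa²(a+3b)(L-x)/L³ - Pa²b/L²  [x>a] = 2·2²·(2+3·2)·(4-3)/4³ - 2·2²·2/4² = 0 kN·m
Superposition: M = Σ M_i = -463/300 kN·m ≈ -1.543333 kN·m

M(3) = -463/300 kN·m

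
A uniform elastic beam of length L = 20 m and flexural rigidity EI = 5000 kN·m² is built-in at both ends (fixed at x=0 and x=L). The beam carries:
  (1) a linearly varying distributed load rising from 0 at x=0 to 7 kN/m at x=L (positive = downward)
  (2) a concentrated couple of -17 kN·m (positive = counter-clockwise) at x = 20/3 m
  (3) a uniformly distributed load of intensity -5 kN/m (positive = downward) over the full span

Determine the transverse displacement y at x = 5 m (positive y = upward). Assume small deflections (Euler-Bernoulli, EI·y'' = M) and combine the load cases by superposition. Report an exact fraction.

Load 1 — triangular load w₀=7 kN/m (0→w₀ over full span):
  y_1 = -w₀x²(L-x)²(x+2L)/(120LEI) = -7·5²·(20-5)²·(5+2·20)/(120·20·5000) = -189/1280 m
Load 2 — applied couple M₀=-17 kN·m at a=20/3 m (b=L-a=40/3):
  y_2 = (R_Ax³/6 - M_Ax²/2)/EI  [x≤a] with R_A=-17/15, M_A=0 = ((-17/15)·5³/6 - 0·5²/2)/5000 = -17/3600 m
Load 3 — uniform load w=-5 kN/m over full span:
  y_3 = -wx²(L-x)²/(24EI) = -(-5)·5²·(20-5)²/(24·5000) = 15/64 m
Superposition: y = Σ y_i = 4723/57600 m ≈ 0.081997 m

y(5) = 4723/57600 m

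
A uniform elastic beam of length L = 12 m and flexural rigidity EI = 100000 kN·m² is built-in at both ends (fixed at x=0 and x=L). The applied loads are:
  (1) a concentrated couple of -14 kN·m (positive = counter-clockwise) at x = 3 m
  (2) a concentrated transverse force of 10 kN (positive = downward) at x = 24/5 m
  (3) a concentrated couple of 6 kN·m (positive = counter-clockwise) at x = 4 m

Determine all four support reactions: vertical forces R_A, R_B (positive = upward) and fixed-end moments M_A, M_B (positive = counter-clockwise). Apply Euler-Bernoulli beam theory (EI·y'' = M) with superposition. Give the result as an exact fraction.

R_A = 7001/1200 kN, M_A = 3981/200 kN·m, R_B = 4999/1200 kN, M_B = -2779/200 kN·m

Load 1 — applied couple M₀=-14 kN·m at a=3 m (b=L-a=9):
  R_A = 6M₀ab/L³ = 6·(-14)·3·9/12³ = -21/16 kN
  M_A = M₀b(2a-b)/L² = (-14)·9·(2·3-9)/12² = 21/8 kN·m
  R_B = -6M₀ab/L³ = -6·(-14)·3·9/12³ = 21/16 kN
  M_B = M₀a(2b-a)/L² = (-14)·3·(2·9-3)/12² = -35/8 kN·m
Load 2 — point force P=10 kN at a=24/5 m (b=L-a=36/5):
  R_A = Pb²(3a+b)/L³ = 10·(36/5)²·(3·(24/5)+(36/5))/12³ = 162/25 kN
  M_A = Pab²/L² = 10·(24/5)·(36/5)²/12² = 432/25 kN·m
  R_B = Pa²(a+3b)/L³ = 10·(24/5)²·((24/5)+3·(36/5))/12³ = 88/25 kN
  M_B = -Pa²b/L² = -10·(24/5)²·(36/5)/12² = -288/25 kN·m
Load 3 — applied couple M₀=6 kN·m at a=4 m (b=L-a=8):
  R_A = 6M₀ab/L³ = 6·6·4·8/12³ = 2/3 kN
  M_A = M₀b(2a-b)/L² = 6·8·(2·4-8)/12² = 0 kN·m
  R_B = -6M₀ab/L³ = -6·6·4·8/12³ = -2/3 kN
  M_B = M₀a(2b-a)/L² = 6·4·(2·8-4)/12² = 2 kN·m
Superposition: R_A = 7001/1200 kN, M_A = 3981/200 kN·m, R_B = 4999/1200 kN, M_B = -2779/200 kN·m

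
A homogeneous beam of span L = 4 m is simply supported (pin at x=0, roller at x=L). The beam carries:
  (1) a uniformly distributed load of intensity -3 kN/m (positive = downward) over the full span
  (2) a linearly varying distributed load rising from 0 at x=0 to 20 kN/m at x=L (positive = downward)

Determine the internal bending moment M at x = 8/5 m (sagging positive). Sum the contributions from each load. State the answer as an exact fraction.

M(8/5) = 304/25 kN·m

Load 1 — uniform load w=-3 kN/m over full span:
  M_1 = wx(L-x)/2 = (-3)·(8/5)·(4-(8/5))/2 = -144/25 kN·m
Load 2 — triangular load w₀=20 kN/m (0→w₀ over full span):
  M_2 = w₀Lx/6 - w₀x³/(6L) = 20·4·(8/5)/6 - 20·(8/5)³/(6·4) = 448/25 kN·m
Superposition: M = Σ M_i = 304/25 kN·m ≈ 12.160000 kN·m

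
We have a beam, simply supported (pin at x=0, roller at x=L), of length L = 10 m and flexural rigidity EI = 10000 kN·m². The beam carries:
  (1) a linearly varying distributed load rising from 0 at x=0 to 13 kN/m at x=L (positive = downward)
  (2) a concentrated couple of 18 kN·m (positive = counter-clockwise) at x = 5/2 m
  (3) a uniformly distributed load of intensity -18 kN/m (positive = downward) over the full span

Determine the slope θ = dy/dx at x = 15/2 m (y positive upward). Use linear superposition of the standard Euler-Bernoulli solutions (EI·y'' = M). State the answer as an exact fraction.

Load 1 — triangular load w₀=13 kN/m (0→w₀ over full span):
  θ_1 = -w₀(7L⁴-30L²x²+15x⁴)/(360LEI) = -13·(7·10⁴-30·10²·(15/2)²+15·(15/2)⁴)/(360·10·10000) = 17069/921600 rad
Load 2 — applied couple M₀=18 kN·m at a=5/2 m (b=L-a=15/2):
  θ_2 = (M₀x²/(2L)-M₀(x-a)+C₁)/EI  [x>a] with C₁=M₀(3b²-L²)/(6L)=165/8 = (18·(15/2)²/(2·10)-18·((15/2)-(5/2))+(165/8))/10000 = -3/1600 rad
Load 3 — uniform load w=-18 kN/m over full span:
  θ_3 = -w(L³-6Lx²+4x³)/(24EI) = -(-18)·(10³-6·10·(15/2)²+4·(15/2)³)/(24·10000) = -33/640 rad
Superposition: θ = Σ θ_i = -32179/921600 rad ≈ -0.034916 rad

θ(15/2) = -32179/921600 rad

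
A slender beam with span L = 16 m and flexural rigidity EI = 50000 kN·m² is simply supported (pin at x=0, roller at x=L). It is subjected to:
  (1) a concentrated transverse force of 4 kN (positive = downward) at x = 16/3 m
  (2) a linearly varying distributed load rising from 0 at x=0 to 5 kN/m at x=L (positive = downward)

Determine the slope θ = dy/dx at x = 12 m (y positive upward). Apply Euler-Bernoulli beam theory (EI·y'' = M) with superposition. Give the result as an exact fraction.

θ(12) = 13433/2025000 rad

Load 1 — point force P=4 kN at a=16/3 m (b=L-a=32/3):
  θ_1 = -Pa(2L²-6Lx+3x²+a²)/(6LEI)  [x>a] = -4·(16/3)·(2·16²-6·16·12+3·12²+(16/3)²)/(6·16·50000) = 202/253125 rad
Load 2 — triangular load w₀=5 kN/m (0→w₀ over full span):
  θ_2 = -w₀(7L⁴-30L²x²+15x⁴)/(360LEI) = -5·(7·16⁴-30·16²·12²+15·12⁴)/(360·16·50000) = 1313/225000 rad
Superposition: θ = Σ θ_i = 13433/2025000 rad ≈ 0.006634 rad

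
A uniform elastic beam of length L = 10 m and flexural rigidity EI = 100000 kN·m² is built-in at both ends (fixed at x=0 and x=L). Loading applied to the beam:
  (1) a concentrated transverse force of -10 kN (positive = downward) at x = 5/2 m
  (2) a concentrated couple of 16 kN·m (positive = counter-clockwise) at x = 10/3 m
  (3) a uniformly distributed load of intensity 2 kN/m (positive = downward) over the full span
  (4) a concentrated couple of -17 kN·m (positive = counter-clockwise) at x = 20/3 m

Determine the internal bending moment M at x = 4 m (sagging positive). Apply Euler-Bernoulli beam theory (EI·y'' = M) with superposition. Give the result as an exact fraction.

M(4) = -1973/240 kN·m

Load 1 — point force P=-10 kN at a=5/2 m (b=L-a=15/2):
  M_1 = Pa²(a+3b)(L-x)/L³ - Pa²b/L²  [x>a] = (-10)·(5/2)²·((5/2)+3·(15/2))·(10-4)/10³ - (-10)·(5/2)²·(15/2)/10² = -75/16 kN·m
Load 2 — applied couple M₀=16 kN·m at a=10/3 m (b=L-a=20/3):
  M_2 = R_Ax - M_A - M₀  [x>a] with R_A=32/15, M_A=0 = (32/15)·4 - 0 - 16 = -112/15 kN·m
Load 3 — uniform load w=2 kN/m over full span:
  M_3 = wLx/2 - wL²/12 - wx²/2 = 2·10·4/2 - 2·10²/12 - 2·4²/2 = 22/3 kN·m
Load 4 — applied couple M₀=-17 kN·m at a=20/3 m (b=L-a=10/3):
  M_4 = R_Ax - M_A  [x≤a] with R_A=-34/15, M_A=-17/3 = (-34/15)·4 - (-17/3) = -17/5 kN·m
Superposition: M = Σ M_i = -1973/240 kN·m ≈ -8.220833 kN·m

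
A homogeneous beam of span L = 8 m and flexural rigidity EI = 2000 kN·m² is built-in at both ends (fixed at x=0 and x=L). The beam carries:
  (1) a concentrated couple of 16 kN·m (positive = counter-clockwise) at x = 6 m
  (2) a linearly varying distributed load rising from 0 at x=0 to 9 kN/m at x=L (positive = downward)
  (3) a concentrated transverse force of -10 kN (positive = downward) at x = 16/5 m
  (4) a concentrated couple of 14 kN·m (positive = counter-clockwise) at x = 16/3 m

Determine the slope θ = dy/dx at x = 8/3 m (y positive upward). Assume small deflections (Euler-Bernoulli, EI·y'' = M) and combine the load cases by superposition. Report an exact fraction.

θ(8/3) = -716/84375 rad

Load 1 — applied couple M₀=16 kN·m at a=6 m (b=L-a=2):
  θ_1 = (R_Ax²/2 - M_Ax)/EI  [x≤a] with R_A=9/4, M_A=5 = ((9/4)·(8/3)²/2 - 5·(8/3))/2000 = -1/375 rad
Load 2 — triangular load w₀=9 kN/m (0→w₀ over full span):
  θ_2 = -w₀(2x(L-x)(L-2x)(x+2L)+x²(L-x)²)/(120LEI) = -9·(2·(8/3)·(8-(8/3))·(8-2·(8/3))·((8/3)+2·8)+(8/3)²·(8-(8/3))²)/(120·8·2000) = -128/16875 rad
Load 3 — point force P=-10 kN at a=16/5 m (b=L-a=24/5):
  θ_3 = -Pb²x(2aL-(3a+b)x)/(2L³EI)  [x≤a] = -(-10)·(24/5)²·(8/3)·(2·(16/5)·8-(3·(16/5)+(24/5))·(8/3))/(2·8³·2000) = 12/3125 rad
Load 4 — applied couple M₀=14 kN·m at a=16/3 m (b=L-a=8/3):
  θ_4 = (R_Ax²/2 - M_Ax)/EI  [x≤a] with R_A=7/3, M_A=14/3 = ((7/3)·(8/3)²/2 - (14/3)·(8/3))/2000 = -7/3375 rad
Superposition: θ = Σ θ_i = -716/84375 rad ≈ -0.008486 rad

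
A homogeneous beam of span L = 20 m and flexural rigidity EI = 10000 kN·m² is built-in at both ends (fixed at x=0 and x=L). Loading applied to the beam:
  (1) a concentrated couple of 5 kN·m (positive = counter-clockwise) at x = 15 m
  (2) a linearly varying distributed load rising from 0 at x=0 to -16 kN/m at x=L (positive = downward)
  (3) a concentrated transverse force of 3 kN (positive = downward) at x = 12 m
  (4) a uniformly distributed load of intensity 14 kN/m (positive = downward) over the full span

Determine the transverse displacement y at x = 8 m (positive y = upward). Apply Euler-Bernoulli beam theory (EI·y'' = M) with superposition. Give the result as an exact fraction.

Load 1 — applied couple M₀=5 kN·m at a=15 m (b=L-a=5):
  y_1 = (R_Ax³/6 - M_Ax²/2)/EI  [x≤a] with R_A=9/32, M_A=25/16 = ((9/32)·8³/6 - (25/16)·8²/2)/10000 = -13/5000 m
Load 2 — triangular load w₀=-16 kN/m (0→w₀ over full span):
  y_2 = -w₀x²(L-x)²(x+2L)/(120LEI) = -(-16)·8²·(20-8)²·(8+2·20)/(120·20·10000) = 4608/15625 m
Load 3 — point force P=3 kN at a=12 m (b=L-a=8):
  y_3 = -Pb²x²(3aL-(3a+b)x)/(6L³EI)  [x≤a] = -3·8²·8²·(3·12·20-(3·12+8)·8)/(6·20³·10000) = -736/78125 m
Load 4 — uniform load w=14 kN/m over full span:
  y_4 = -wx²(L-x)²/(24EI) = -14·8²·(20-8)²/(24·10000) = -336/625 m
Superposition: y = Σ y_i = -159193/625000 m ≈ -0.254709 m

y(8) = -159193/625000 m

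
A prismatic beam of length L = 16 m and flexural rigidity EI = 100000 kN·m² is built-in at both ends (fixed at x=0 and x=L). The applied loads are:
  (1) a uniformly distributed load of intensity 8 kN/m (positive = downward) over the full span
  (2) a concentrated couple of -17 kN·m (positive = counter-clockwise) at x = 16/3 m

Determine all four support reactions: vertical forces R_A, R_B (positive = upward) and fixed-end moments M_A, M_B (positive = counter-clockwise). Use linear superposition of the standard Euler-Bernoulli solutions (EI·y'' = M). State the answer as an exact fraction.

R_A = 751/12 kN, M_A = 512/3 kN·m, R_B = 785/12 kN, M_B = -529/3 kN·m

Load 1 — uniform load w=8 kN/m over full span:
  R_A = wL/2 = 8·16/2 = 64 kN
  M_A = wL²/12 = 8·16²/12 = 512/3 kN·m
  R_B = wL/2 = 8·16/2 = 64 kN
  M_B = -wL²/12 = -8·16²/12 = -512/3 kN·m
Load 2 — applied couple M₀=-17 kN·m at a=16/3 m (b=L-a=32/3):
  R_A = 6M₀ab/L³ = 6·(-17)·(16/3)·(32/3)/16³ = -17/12 kN
  M_A = M₀b(2a-b)/L² = (-17)·(32/3)·(2·(16/3)-(32/3))/16² = 0 kN·m
  R_B = -6M₀ab/L³ = -6·(-17)·(16/3)·(32/3)/16³ = 17/12 kN
  M_B = M₀a(2b-a)/L² = (-17)·(16/3)·(2·(32/3)-(16/3))/16² = -17/3 kN·m
Superposition: R_A = 751/12 kN, M_A = 512/3 kN·m, R_B = 785/12 kN, M_B = -529/3 kN·m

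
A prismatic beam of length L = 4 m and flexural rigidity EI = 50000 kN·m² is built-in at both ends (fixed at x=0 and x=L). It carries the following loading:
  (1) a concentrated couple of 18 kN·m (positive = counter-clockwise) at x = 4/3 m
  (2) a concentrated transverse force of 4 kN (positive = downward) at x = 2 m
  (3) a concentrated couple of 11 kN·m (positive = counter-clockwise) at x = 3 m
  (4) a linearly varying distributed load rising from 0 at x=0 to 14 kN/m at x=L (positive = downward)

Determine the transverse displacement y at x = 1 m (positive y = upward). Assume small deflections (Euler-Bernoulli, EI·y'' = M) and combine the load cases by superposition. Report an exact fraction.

Load 1 — applied couple M₀=18 kN·m at a=4/3 m (b=L-a=8/3):
  y_1 = (R_Ax³/6 - M_Ax²/2)/EI  [x≤a] with R_A=6, M_A=0 = (6·1³/6 - 0·1²/2)/50000 = 1/50000 m
Load 2 — point force P=4 kN at a=2 m (b=L-a=2):
  y_2 = -Pb²x²(3aL-(3a+b)x)/(6L³EI)  [x≤a] = -4·2²·1²·(3·2·4-(3·2+2)·1)/(6·4³·50000) = -1/75000 m
Load 3 — applied couple M₀=11 kN·m at a=3 m (b=L-a=1):
  y_3 = (R_Ax³/6 - M_Ax²/2)/EI  [x≤a] with R_A=99/32, M_A=55/16 = ((99/32)·1³/6 - (55/16)·1²/2)/50000 = -77/3200000 m
Load 4 — triangular load w₀=14 kN/m (0→w₀ over full span):
  y_4 = -w₀x²(L-x)²(x+2L)/(120LEI) = -14·1²·(4-1)²·(1+2·4)/(120·4·50000) = -189/4000000 m
Superposition: y = Σ y_i = -3103/48000000 m ≈ -0.000065 m

y(1) = -3103/48000000 m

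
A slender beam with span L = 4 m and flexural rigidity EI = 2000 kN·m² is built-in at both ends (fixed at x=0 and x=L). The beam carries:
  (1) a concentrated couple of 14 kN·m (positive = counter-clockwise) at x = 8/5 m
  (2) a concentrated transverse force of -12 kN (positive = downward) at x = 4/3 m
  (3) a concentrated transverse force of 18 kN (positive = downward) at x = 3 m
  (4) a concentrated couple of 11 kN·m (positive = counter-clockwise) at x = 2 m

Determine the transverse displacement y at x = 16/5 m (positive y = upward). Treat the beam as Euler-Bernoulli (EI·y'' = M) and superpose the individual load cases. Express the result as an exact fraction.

y(16/5) = 38797/168750000 m

Load 1 — applied couple M₀=14 kN·m at a=8/5 m (b=L-a=12/5):
  y_1 = (R_Ax³/6 - M_Ax²/2 - M₀(x-a)²/2)/EI  [x>a] with R_A=126/25, M_A=42/25 = ((126/25)·(16/5)³/6 - (42/25)·(16/5)²/2 - 14·((16/5)-(8/5))²/2)/2000 = 196/390625 m
Load 2 — point force P=-12 kN at a=4/3 m (b=L-a=8/3):
  y_2 = -Pa²(L-x)²(3bL-(3b+a)(L-x))/(6L³EI)  [x>a] = -(-12)·(4/3)²·(4-(16/5))²·(3·(8/3)·4-(3·(8/3)+(4/3))·(4-(16/5)))/(6·4³·2000) = 184/421875 m
Load 3 — point force P=18 kN at a=3 m (b=L-a=1):
  y_3 = -Pa²(L-x)²(3bL-(3b+a)(L-x))/(6L³EI)  [x>a] = -18·3²·(4-(16/5))²·(3·1·4-(3·1+3)·(4-(16/5)))/(6·4³·2000) = -243/250000 m
Load 4 — applied couple M₀=11 kN·m at a=2 m (b=L-a=2):
  y_4 = (R_Ax³/6 - M_Ax²/2 - M₀(x-a)²/2)/EI  [x>a] with R_A=33/8, M_A=11/4 = ((33/8)·(16/5)³/6 - (11/4)·(16/5)²/2 - 11·((16/5)-2)²/2)/2000 = 33/125000 m
Superposition: y = Σ y_i = 38797/168750000 m ≈ 0.000230 m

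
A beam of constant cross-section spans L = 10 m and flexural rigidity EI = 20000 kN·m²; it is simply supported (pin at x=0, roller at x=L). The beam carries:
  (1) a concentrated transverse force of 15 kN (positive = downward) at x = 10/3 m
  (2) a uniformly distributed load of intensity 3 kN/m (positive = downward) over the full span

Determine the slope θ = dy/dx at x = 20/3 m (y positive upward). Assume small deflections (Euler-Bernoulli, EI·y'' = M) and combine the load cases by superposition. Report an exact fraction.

Load 1 — point force P=15 kN at a=10/3 m (b=L-a=20/3):
  θ_1 = -Pa(2L²-6Lx+3x²+a²)/(6LEI)  [x>a] = -15·(10/3)·(2·10²-6·10·(20/3)+3·(20/3)²+(10/3)²)/(6·10·20000) = 1/432 rad
Load 2 — uniform load w=3 kN/m over full span:
  θ_2 = -w(L³-6Lx²+4x³)/(24EI) = -3·(10³-6·10·(20/3)²+4·(20/3)³)/(24·20000) = 13/4320 rad
Superposition: θ = Σ θ_i = 23/4320 rad ≈ 0.005324 rad

θ(20/3) = 23/4320 rad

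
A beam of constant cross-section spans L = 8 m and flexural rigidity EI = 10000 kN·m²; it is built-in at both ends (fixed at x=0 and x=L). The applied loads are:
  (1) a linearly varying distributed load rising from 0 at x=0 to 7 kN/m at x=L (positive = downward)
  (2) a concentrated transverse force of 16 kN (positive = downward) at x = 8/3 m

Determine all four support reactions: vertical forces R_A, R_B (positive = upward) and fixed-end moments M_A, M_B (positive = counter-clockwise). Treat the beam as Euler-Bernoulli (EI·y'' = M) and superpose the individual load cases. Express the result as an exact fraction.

Load 1 — triangular load w₀=7 kN/m (0→w₀ over full span):
  R_A = 3w₀L/20 = 3·7·8/20 = 42/5 kN
  M_A = w₀L²/30 = 7·8²/30 = 224/15 kN·m
  R_B = 7w₀L/20 = 7·7·8/20 = 98/5 kN
  M_B = -w₀L²/20 = -7·8²/20 = -112/5 kN·m
Load 2 — point force P=16 kN at a=8/3 m (b=L-a=16/3):
  R_A = Pb²(3a+b)/L³ = 16·(16/3)²·(3·(8/3)+(16/3))/8³ = 320/27 kN
  M_A = Pab²/L² = 16·(8/3)·(16/3)²/8² = 512/27 kN·m
  R_B = Pa²(a+3b)/L³ = 16·(8/3)²·((8/3)+3·(16/3))/8³ = 112/27 kN
  M_B = -Pa²b/L² = -16·(8/3)²·(16/3)/8² = -256/27 kN·m
Superposition: R_A = 2734/135 kN, M_A = 4576/135 kN·m, R_B = 3206/135 kN, M_B = -4304/135 kN·m

R_A = 2734/135 kN, M_A = 4576/135 kN·m, R_B = 3206/135 kN, M_B = -4304/135 kN·m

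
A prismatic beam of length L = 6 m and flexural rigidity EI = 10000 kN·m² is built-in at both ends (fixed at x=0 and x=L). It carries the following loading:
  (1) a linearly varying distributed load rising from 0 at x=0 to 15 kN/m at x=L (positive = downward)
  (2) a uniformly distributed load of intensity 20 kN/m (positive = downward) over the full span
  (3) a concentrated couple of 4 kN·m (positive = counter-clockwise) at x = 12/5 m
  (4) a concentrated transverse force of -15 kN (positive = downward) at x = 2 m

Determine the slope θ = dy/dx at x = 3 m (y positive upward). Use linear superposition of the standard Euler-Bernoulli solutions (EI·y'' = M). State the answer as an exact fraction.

θ(3) = -1483/4000000 rad

Load 1 — triangular load w₀=15 kN/m (0→w₀ over full span):
  θ_1 = -w₀(2x(L-x)(L-2x)(x+2L)+x²(L-x)²)/(120LEI) = -15·(2·3·(6-3)·(6-2·3)·(3+2·6)+3²·(6-3)²)/(120·6·10000) = -27/160000 rad
Load 2 — uniform load w=20 kN/m over full span:
  θ_2 = -wx(L-x)(L-2x)/(12EI) = -20·3·(6-3)·(6-2·3)/(12·10000) = 0 rad
Load 3 — applied couple M₀=4 kN·m at a=12/5 m (b=L-a=18/5):
  θ_3 = (R_Ax²/2 - M_Ax - M₀(x-a))/EI  [x>a] with R_A=24/25, M_A=12/25 = ((24/25)·3²/2 - (12/25)·3 - 4·(3-(12/5)))/10000 = 3/62500 rad
Load 4 — point force P=-15 kN at a=2 m (b=L-a=4):
  θ_4 = Pa²(L-x)(2bL-(3b+a)(L-x))/(2L³EI)  [x>a] = (-15)·2²·(6-3)·(2·4·6-(3·4+2)·(6-3))/(2·6³·10000) = -1/4000 rad
Superposition: θ = Σ θ_i = -1483/4000000 rad ≈ -0.000371 rad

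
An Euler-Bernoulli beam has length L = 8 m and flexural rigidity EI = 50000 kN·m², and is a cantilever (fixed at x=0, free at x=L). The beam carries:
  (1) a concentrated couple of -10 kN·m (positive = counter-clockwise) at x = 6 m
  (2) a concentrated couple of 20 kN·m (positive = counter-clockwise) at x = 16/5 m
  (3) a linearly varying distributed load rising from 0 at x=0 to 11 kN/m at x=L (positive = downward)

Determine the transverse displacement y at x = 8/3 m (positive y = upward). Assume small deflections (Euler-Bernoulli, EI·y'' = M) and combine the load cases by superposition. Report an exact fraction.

Load 1 — applied couple M₀=-10 kN·m at a=6 m (b=L-a=2):
  y_1 = M₀x²/(2EI)  [x≤a] = (-10)·(8/3)²/(2·50000) = -4/5625 m
Load 2 — applied couple M₀=20 kN·m at a=16/5 m (b=L-a=24/5):
  y_2 = M₀x²/(2EI)  [x≤a] = 20·(8/3)²/(2·50000) = 8/5625 m
Load 3 — triangular load w₀=11 kN/m (0→w₀ over full span):
  y_3 = (w₀Lx³/12-w₀L²x²/6-w₀x⁵/(120L))/EI = (11·8·(8/3)³/12-11·8²·(8/3)²/6-11·(8/3)⁵/(120·8))/50000 = -158752/11390625 m
Superposition: y = Σ y_i = -150652/11390625 m ≈ -0.013226 m

y(8/3) = -150652/11390625 m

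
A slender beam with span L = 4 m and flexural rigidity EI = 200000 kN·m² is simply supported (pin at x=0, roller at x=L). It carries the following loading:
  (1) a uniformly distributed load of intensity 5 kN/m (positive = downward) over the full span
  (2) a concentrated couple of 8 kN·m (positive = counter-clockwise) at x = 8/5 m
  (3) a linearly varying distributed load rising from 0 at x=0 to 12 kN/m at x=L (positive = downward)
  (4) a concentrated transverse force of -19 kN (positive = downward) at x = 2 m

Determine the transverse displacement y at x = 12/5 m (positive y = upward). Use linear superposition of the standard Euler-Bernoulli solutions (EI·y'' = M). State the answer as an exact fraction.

y(12/5) = -48539/1171875000 m

Load 1 — uniform load w=5 kN/m over full span:
  y_1 = -wx(L³-2Lx²+x³)/(24EI) = -5·(12/5)·(4³-2·4·(12/5)²+(12/5)³)/(24·200000) = -31/390625 m
Load 2 — applied couple M₀=8 kN·m at a=8/5 m (b=L-a=12/5):
  y_2 = (M₀x³/(6L)-M₀(x-a)²/2+C₁x)/EI  [x>a] with C₁=M₀(3b²-L²)/(6L)=32/75 = (8·(12/5)³/(6·4)-8·((12/5)-(8/5))²/2+(32/75)·(12/5))/200000 = 6/390625 m
Load 3 — triangular load w₀=12 kN/m (0→w₀ over full span):
  y_3 = -w₀x(7L⁴-10L²x²+3x⁴)/(360LEI) = -12·(12/5)·(7·4⁴-10·4²·(12/5)²+3·(12/5)⁴)/(360·4·200000) = -4736/48828125 m
Load 4 — point force P=-19 kN at a=2 m (b=L-a=2):
  y_4 = -Pa(L-x)(2Lx-a²-x²)/(6LEI)  [x>a] = -(-19)·2·(4-(12/5))·(2·4·(12/5)-2²-(12/5)²)/(6·4·200000) = 1121/9375000 m
Superposition: y = Σ y_i = -48539/1171875000 m ≈ -0.000041 m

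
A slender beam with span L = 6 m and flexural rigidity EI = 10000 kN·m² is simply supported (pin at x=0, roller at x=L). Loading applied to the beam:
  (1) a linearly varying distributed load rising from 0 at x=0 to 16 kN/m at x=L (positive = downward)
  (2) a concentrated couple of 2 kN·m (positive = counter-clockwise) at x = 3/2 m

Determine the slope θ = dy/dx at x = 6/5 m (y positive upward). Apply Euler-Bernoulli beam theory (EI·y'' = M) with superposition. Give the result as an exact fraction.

Load 1 — triangular load w₀=16 kN/m (0→w₀ over full span):
  θ_1 = -w₀(7L⁴-30L²x²+15x⁴)/(360LEI) = -16·(7·6⁴-30·6²·(6/5)²+15·(6/5)⁴)/(360·6·10000) = -2184/390625 rad
Load 2 — applied couple M₀=2 kN·m at a=3/2 m (b=L-a=9/2):
  θ_2 = (M₀x²/(2L)+C₁)/EI  [x≤a] with C₁=M₀(3b²-L²)/(6L)=11/8 = (2·(6/5)²/(2·6)+(11/8))/10000 = 323/2000000 rad
Superposition: θ = Σ θ_i = -271477/50000000 rad ≈ -0.005430 rad

θ(6/5) = -271477/50000000 rad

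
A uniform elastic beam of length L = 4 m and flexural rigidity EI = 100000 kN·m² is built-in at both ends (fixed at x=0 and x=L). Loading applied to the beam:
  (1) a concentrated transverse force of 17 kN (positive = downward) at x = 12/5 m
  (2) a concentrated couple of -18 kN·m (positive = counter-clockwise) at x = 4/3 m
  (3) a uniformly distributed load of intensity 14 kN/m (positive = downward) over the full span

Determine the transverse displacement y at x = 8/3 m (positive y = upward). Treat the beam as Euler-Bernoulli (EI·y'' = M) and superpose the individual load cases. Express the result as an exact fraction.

Load 1 — point force P=17 kN at a=12/5 m (b=L-a=8/5):
  y_1 = -Pa²(L-x)²(3bL-(3b+a)(L-x))/(6L³EI)  [x>a] = -17·(12/5)²·(4-(8/3))²·(3·(8/5)·4-(3·(8/5)+(12/5))·(4-(8/3)))/(6·4³·100000) = -17/390625 m
Load 2 — applied couple M₀=-18 kN·m at a=4/3 m (b=L-a=8/3):
  y_2 = (R_Ax³/6 - M_Ax²/2 - M₀(x-a)²/2)/EI  [x>a] with R_A=-6, M_A=0 = ((-6)·(8/3)³/6 - 0·(8/3)²/2 - (-18)·((8/3)-(4/3))²/2)/100000 = -1/33750 m
Load 3 — uniform load w=14 kN/m over full span:
  y_3 = -wx²(L-x)²/(24EI) = -14·(8/3)²·(4-(8/3))²/(24·100000) = -56/759375 m
Superposition: y = Σ y_i = -27887/189843750 m ≈ -0.000147 m

y(8/3) = -27887/189843750 m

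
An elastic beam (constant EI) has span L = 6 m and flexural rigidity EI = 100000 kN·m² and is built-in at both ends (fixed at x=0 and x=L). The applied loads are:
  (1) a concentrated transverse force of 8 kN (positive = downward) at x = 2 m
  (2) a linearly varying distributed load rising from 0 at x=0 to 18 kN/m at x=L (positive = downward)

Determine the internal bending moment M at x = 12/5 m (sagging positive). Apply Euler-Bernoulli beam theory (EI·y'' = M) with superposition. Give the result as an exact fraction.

Load 1 — point force P=8 kN at a=2 m (b=L-a=4):
  M_1 = Pa²(a+3b)(L-x)/L³ - Pa²b/L²  [x>a] = 8·2²·(2+3·4)·(6-(12/5))/6³ - 8·2²·4/6² = 176/45 kN·m
Load 2 — triangular load w₀=18 kN/m (0→w₀ over full span):
  M_2 = 3w₀Lx/20 - w₀L²/30 - w₀x³/(6L) = 3·18·6·(12/5)/20 - 18·6²/30 - 18·(12/5)³/(6·6) = 1296/125 kN·m
Superposition: M = Σ M_i = 16064/1125 kN·m ≈ 14.279111 kN·m

M(12/5) = 16064/1125 kN·m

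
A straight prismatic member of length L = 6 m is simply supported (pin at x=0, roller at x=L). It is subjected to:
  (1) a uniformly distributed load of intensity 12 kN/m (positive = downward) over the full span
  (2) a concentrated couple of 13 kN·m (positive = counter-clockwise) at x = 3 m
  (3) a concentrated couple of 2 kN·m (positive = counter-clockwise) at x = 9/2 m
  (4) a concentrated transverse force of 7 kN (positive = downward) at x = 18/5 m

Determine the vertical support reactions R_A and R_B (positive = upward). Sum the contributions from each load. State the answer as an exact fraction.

R_A = 413/10 kN, R_B = 377/10 kN

Load 1 — uniform load w=12 kN/m over full span:
  R_A = wL/2 = 12·6/2 = 36 kN
  R_B = wL/2 = 12·6/2 = 36 kN
Load 2 — applied couple M₀=13 kN·m at a=3 m (b=L-a=3):
  R_A = M₀/L = 13/6 kN
  R_B = -M₀/L = -13/6 kN
Load 3 — applied couple M₀=2 kN·m at a=9/2 m (b=L-a=3/2):
  R_A = M₀/L = 2/6 = 1/3 kN
  R_B = -M₀/L = -2/6 = -1/3 kN
Load 4 — point force P=7 kN at a=18/5 m (b=L-a=12/5):
  R_A = Pb/L = 7·(12/5)/6 = 14/5 kN
  R_B = Pa/L = 7·(18/5)/6 = 21/5 kN
Superposition: R_A = 413/10 kN, R_B = 377/10 kN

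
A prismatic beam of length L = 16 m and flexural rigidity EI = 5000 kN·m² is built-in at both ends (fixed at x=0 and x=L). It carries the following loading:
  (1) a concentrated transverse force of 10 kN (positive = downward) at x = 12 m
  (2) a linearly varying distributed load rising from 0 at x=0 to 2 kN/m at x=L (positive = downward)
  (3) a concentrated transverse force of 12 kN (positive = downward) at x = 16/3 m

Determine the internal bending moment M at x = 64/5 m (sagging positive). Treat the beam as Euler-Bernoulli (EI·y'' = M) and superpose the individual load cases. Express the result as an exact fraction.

M(64/5) = 229/250 kN·m

Load 1 — point force P=10 kN at a=12 m (b=L-a=4):
  M_1 = Pa²(a+3b)(L-x)/L³ - Pa²b/L²  [x>a] = 10·12²·(12+3·4)·(16-(64/5))/16³ - 10·12²·4/16² = 9/2 kN·m
Load 2 — triangular load w₀=2 kN/m (0→w₀ over full span):
  M_2 = 3w₀Lx/20 - w₀L²/30 - w₀x³/(6L) = 3·2·16·(64/5)/20 - 2·16²/30 - 2·(64/5)³/(6·16) = 256/375 kN·m
Load 3 — point force P=12 kN at a=16/3 m (b=L-a=32/3):
  M_3 = Pa²(a+3b)(L-x)/L³ - Pa²b/L²  [x>a] = 12·(16/3)²·((16/3)+3·(32/3))·(16-(64/5))/16³ - 12·(16/3)²·(32/3)/16² = -64/15 kN·m
Superposition: M = Σ M_i = 229/250 kN·m ≈ 0.916000 kN·m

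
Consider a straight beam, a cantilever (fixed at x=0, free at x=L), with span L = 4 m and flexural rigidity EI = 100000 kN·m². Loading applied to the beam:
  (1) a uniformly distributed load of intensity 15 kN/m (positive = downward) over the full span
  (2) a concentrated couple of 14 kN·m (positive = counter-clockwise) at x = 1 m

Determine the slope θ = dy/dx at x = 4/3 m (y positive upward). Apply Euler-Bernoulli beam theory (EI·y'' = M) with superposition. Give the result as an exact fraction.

θ(4/3) = -1331/1350000 rad

Load 1 — uniform load w=15 kN/m over full span:
  θ_1 = -wx(x²-3Lx+3L²)/(6EI) = -15·(4/3)·((4/3)²-3·4·(4/3)+3·4²)/(6·100000) = -19/16875 rad
Load 2 — applied couple M₀=14 kN·m at a=1 m (b=L-a=3):
  θ_2 = M₀a/EI  [x>a] = 14·1/100000 = 7/50000 rad
Superposition: θ = Σ θ_i = -1331/1350000 rad ≈ -0.000986 rad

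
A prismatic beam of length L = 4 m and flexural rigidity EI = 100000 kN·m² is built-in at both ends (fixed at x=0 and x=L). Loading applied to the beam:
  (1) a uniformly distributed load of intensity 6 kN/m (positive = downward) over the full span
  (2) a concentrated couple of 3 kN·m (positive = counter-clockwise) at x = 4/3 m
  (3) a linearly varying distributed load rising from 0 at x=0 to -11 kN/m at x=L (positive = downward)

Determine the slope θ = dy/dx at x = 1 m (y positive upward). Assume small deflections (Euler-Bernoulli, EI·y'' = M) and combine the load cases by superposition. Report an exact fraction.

Load 1 — uniform load w=6 kN/m over full span:
  θ_1 = -wx(L-x)(L-2x)/(12EI) = -6·1·(4-1)·(4-2·1)/(12·100000) = -3/100000 rad
Load 2 — applied couple M₀=3 kN·m at a=4/3 m (b=L-a=8/3):
  θ_2 = (R_Ax²/2 - M_Ax)/EI  [x≤a] with R_A=1, M_A=0 = (1·1²/2 - 0·1)/100000 = 1/200000 rad
Load 3 — triangular load w₀=-11 kN/m (0→w₀ over full span):
  θ_3 = -w₀(2x(L-x)(L-2x)(x+2L)+x²(L-x)²)/(120LEI) = -(-11)·(2·1·(4-1)·(4-2·1)·(1+2·4)+1²·(4-1)²)/(120·4·100000) = 429/16000000 rad
Superposition: θ = Σ θ_i = 29/16000000 rad ≈ 0.000002 rad

θ(1) = 29/16000000 rad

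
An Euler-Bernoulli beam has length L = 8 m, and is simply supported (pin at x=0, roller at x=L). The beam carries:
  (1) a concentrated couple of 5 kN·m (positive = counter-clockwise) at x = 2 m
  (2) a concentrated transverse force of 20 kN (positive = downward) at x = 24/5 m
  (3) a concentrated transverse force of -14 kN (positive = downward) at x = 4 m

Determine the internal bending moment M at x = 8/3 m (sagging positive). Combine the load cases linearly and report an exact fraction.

M(8/3) = -2/3 kN·m

Load 1 — applied couple M₀=5 kN·m at a=2 m (b=L-a=6):
  M_1 = M₀x/L - M₀  [x>a] = 5·(8/3)/8 - 5 = -10/3 kN·m
Load 2 — point force P=20 kN at a=24/5 m (b=L-a=16/5):
  M_2 = Pbx/L  [x≤a] = 20·(16/5)·(8/3)/8 = 64/3 kN·m
Load 3 — point force P=-14 kN at a=4 m (b=L-a=4):
  M_3 = Pbx/L  [x≤a] = (-14)·4·(8/3)/8 = -56/3 kN·m
Superposition: M = Σ M_i = -2/3 kN·m ≈ -0.666667 kN·m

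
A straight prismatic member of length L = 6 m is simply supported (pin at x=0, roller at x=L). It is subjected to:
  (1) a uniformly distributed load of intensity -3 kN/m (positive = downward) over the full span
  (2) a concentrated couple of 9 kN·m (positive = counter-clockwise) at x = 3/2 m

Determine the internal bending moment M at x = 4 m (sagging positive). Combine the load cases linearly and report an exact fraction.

M(4) = -15 kN·m

Load 1 — uniform load w=-3 kN/m over full span:
  M_1 = wx(L-x)/2 = (-3)·4·(6-4)/2 = -12 kN·m
Load 2 — applied couple M₀=9 kN·m at a=3/2 m (b=L-a=9/2):
  M_2 = M₀x/L - M₀  [x>a] = 9·4/6 - 9 = -3 kN·m
Superposition: M = Σ M_i = -15 kN·m ≈ -15.000000 kN·m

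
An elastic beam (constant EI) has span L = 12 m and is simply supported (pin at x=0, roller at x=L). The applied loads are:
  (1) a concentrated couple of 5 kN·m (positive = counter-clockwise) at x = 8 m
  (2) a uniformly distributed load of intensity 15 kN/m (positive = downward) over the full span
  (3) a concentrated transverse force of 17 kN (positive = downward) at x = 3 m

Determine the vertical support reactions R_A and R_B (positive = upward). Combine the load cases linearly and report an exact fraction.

Load 1 — applied couple M₀=5 kN·m at a=8 m (b=L-a=4):
  R_A = M₀/L = 5/12 kN
  R_B = -M₀/L = -5/12 kN
Load 2 — uniform load w=15 kN/m over full span:
  R_A = wL/2 = 15·12/2 = 90 kN
  R_B = wL/2 = 15·12/2 = 90 kN
Load 3 — point force P=17 kN at a=3 m (b=L-a=9):
  R_A = Pb/L = 17·9/12 = 51/4 kN
  R_B = Pa/L = 17·3/12 = 17/4 kN
Superposition: R_A = 619/6 kN, R_B = 563/6 kN

R_A = 619/6 kN, R_B = 563/6 kN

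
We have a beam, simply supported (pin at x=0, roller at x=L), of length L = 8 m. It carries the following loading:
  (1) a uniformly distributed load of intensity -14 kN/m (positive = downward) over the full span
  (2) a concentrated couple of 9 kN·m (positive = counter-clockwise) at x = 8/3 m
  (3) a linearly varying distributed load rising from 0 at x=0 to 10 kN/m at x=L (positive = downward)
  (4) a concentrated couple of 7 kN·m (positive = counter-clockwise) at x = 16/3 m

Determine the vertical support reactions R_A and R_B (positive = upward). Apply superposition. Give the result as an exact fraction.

Load 1 — uniform load w=-14 kN/m over full span:
  R_A = wL/2 = (-14)·8/2 = -56 kN
  R_B = wL/2 = (-14)·8/2 = -56 kN
Load 2 — applied couple M₀=9 kN·m at a=8/3 m (b=L-a=16/3):
  R_A = M₀/L = 9/8 kN
  R_B = -M₀/L = -9/8 kN
Load 3 — triangular load w₀=10 kN/m (0→w₀ over full span):
  R_A = w₀L/6 = 10·8/6 = 40/3 kN
  R_B = w₀L/3 = 10·8/3 = 80/3 kN
Load 4 — applied couple M₀=7 kN·m at a=16/3 m (b=L-a=8/3):
  R_A = M₀/L = 7/8 kN
  R_B = -M₀/L = -7/8 kN
Superposition: R_A = -122/3 kN, R_B = -94/3 kN

R_A = -122/3 kN, R_B = -94/3 kN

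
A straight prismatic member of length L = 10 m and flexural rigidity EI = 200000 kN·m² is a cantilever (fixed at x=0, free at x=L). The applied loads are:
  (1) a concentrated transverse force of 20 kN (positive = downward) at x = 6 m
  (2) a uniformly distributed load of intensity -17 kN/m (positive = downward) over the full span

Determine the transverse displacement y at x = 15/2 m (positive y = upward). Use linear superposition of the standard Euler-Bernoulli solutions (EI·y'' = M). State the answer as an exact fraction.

Load 1 — point force P=20 kN at a=6 m (b=L-a=4):
  y_1 = -Pa²(3x-a)/(6EI)  [x>a] = -20·6²·(3·(15/2)-6)/(6·200000) = -99/10000 m
Load 2 — uniform load w=-17 kN/m over full span:
  y_2 = -wx²(x²-4Lx+6L²)/(24EI) = -(-17)·(15/2)²·((15/2)²-4·10·(15/2)+6·10²)/(24·200000) = 2907/40960 m
Superposition: y = Σ y_i = 312687/5120000 m ≈ 0.061072 m

y(15/2) = 312687/5120000 m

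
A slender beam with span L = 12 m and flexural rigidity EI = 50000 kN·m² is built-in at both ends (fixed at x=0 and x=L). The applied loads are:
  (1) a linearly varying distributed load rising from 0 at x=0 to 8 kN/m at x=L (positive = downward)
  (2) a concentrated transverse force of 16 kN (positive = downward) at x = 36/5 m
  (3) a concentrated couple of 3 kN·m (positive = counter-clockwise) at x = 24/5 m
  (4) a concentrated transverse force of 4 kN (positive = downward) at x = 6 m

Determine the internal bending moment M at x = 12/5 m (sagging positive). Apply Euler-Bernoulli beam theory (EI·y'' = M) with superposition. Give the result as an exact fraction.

M(12/5) = -6867/625 kN·m

Load 1 — triangular load w₀=8 kN/m (0→w₀ over full span):
  M_1 = 3w₀Lx/20 - w₀L²/30 - w₀x³/(6L) = 3·8·12·(12/5)/20 - 8·12²/30 - 8·(12/5)³/(6·12) = -672/125 kN·m
Load 2 — point force P=16 kN at a=36/5 m (b=L-a=24/5):
  M_2 = Pb²(3a+b)x/L³ - Pab²/L²  [x≤a] = 16·(24/5)²·(3·(36/5)+(24/5))·(12/5)/12³ - 16·(36/5)·(24/5)²/12² = -3072/625 kN·m
Load 3 — applied couple M₀=3 kN·m at a=24/5 m (b=L-a=36/5):
  M_3 = R_Ax - M_A  [x≤a] with R_A=9/25, M_A=9/25 = (9/25)·(12/5) - (9/25) = 63/125 kN·m
Load 4 — point force P=4 kN at a=6 m (b=L-a=6):
  M_4 = Pb²(3a+b)x/L³ - Pab²/L²  [x≤a] = 4·6²·(3·6+6)·(12/5)/12³ - 4·6·6²/12² = -6/5 kN·m
Superposition: M = Σ M_i = -6867/625 kN·m ≈ -10.987200 kN·m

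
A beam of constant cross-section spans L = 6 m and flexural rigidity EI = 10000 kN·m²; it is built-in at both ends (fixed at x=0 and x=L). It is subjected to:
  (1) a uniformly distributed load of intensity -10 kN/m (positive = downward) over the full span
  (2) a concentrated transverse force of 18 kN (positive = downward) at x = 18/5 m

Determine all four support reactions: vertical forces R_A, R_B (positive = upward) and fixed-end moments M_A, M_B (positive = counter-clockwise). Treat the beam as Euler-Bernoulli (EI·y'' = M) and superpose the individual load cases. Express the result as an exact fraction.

R_A = -2958/125 kN, M_A = -2454/125 kN·m, R_B = -2292/125 kN, M_B = 1806/125 kN·m

Load 1 — uniform load w=-10 kN/m over full span:
  R_A = wL/2 = (-10)·6/2 = -30 kN
  M_A = wL²/12 = (-10)·6²/12 = -30 kN·m
  R_B = wL/2 = (-10)·6/2 = -30 kN
  M_B = -wL²/12 = -(-10)·6²/12 = 30 kN·m
Load 2 — point force P=18 kN at a=18/5 m (b=L-a=12/5):
  R_A = Pb²(3a+b)/L³ = 18·(12/5)²·(3·(18/5)+(12/5))/6³ = 792/125 kN
  M_A = Pab²/L² = 18·(18/5)·(12/5)²/6² = 1296/125 kN·m
  R_B = Pa²(a+3b)/L³ = 18·(18/5)²·((18/5)+3·(12/5))/6³ = 1458/125 kN
  M_B = -Pa²b/L² = -18·(18/5)²·(12/5)/6² = -1944/125 kN·m
Superposition: R_A = -2958/125 kN, M_A = -2454/125 kN·m, R_B = -2292/125 kN, M_B = 1806/125 kN·m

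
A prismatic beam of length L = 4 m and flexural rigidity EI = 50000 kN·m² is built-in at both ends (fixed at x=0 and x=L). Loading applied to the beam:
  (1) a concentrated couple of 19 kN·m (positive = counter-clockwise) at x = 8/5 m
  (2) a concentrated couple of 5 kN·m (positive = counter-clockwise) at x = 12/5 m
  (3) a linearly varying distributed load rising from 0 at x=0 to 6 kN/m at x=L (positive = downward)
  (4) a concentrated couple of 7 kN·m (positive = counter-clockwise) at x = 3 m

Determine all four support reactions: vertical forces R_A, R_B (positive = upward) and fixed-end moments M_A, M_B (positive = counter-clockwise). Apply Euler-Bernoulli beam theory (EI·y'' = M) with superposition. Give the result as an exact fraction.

Load 1 — applied couple M₀=19 kN·m at a=8/5 m (b=L-a=12/5):
  R_A = 6M₀ab/L³ = 6·19·(8/5)·(12/5)/4³ = 171/25 kN
  M_A = M₀b(2a-b)/L² = 19·(12/5)·(2·(8/5)-(12/5))/4² = 57/25 kN·m
  R_B = -6M₀ab/L³ = -6·19·(8/5)·(12/5)/4³ = -171/25 kN
  M_B = M₀a(2b-a)/L² = 19·(8/5)·(2·(12/5)-(8/5))/4² = 152/25 kN·m
Load 2 — applied couple M₀=5 kN·m at a=12/5 m (b=L-a=8/5):
  R_A = 6M₀ab/L³ = 6·5·(12/5)·(8/5)/4³ = 9/5 kN
  M_A = M₀b(2a-b)/L² = 5·(8/5)·(2·(12/5)-(8/5))/4² = 8/5 kN·m
  R_B = -6M₀ab/L³ = -6·5·(12/5)·(8/5)/4³ = -9/5 kN
  M_B = M₀a(2b-a)/L² = 5·(12/5)·(2·(8/5)-(12/5))/4² = 3/5 kN·m
Load 3 — triangular load w₀=6 kN/m (0→w₀ over full span):
  R_A = 3w₀L/20 = 3·6·4/20 = 18/5 kN
  M_A = w₀L²/30 = 6·4²/30 = 16/5 kN·m
  R_B = 7w₀L/20 = 7·6·4/20 = 42/5 kN
  M_B = -w₀L²/20 = -6·4²/20 = -24/5 kN·m
Load 4 — applied couple M₀=7 kN·m at a=3 m (b=L-a=1):
  R_A = 6M₀ab/L³ = 6·7·3·1/4³ = 63/32 kN
  M_A = M₀b(2a-b)/L² = 7·1·(2·3-1)/4² = 35/16 kN·m
  R_B = -6M₀ab/L³ = -6·7·3·1/4³ = -63/32 kN
  M_B = M₀a(2b-a)/L² = 7·3·(2·1-3)/4² = -21/16 kN·m
Superposition: R_A = 11367/800 kN, M_A = 3707/400 kN·m, R_B = -1767/800 kN, M_B = 227/400 kN·m

R_A = 11367/800 kN, M_A = 3707/400 kN·m, R_B = -1767/800 kN, M_B = 227/400 kN·m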